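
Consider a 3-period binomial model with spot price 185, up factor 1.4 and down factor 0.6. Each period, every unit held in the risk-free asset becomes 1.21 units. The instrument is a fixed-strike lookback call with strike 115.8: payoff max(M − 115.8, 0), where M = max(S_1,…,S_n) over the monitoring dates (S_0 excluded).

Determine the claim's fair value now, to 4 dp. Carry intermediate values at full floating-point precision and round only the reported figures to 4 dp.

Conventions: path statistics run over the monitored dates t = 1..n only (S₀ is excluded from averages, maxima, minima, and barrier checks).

price = 140.8237

Set p* = 0.7625 (from d < R < u); the path-dependent value is the discounted p*-expectation over all price paths.
Enumerate all 2^3 = 8 price paths (U = up ×1.4, D = down ×0.6); each path with k up-moves has probability p*^k·(1−p*)^(3−k).
DDD: M=111.0000, payoff=0.0000, prob=0.013396
UDD: M=259.0000, payoff=143.2000, prob=0.043010
DUD: M=155.4000, payoff=39.6000, prob=0.043010
UUD: M=362.6000, payoff=246.8000, prob=0.138084
DDU: M=111.0000, payoff=0.0000, prob=0.043010
UDU: M=259.0000, payoff=143.2000, prob=0.138084
DUU: M=217.5600, payoff=101.7600, prob=0.138084
UUU: M=507.6400, payoff=391.8400, prob=0.443322
Price = Σ prob·payoff / R^3 = 249.477762 / 1.771561 = 140.8237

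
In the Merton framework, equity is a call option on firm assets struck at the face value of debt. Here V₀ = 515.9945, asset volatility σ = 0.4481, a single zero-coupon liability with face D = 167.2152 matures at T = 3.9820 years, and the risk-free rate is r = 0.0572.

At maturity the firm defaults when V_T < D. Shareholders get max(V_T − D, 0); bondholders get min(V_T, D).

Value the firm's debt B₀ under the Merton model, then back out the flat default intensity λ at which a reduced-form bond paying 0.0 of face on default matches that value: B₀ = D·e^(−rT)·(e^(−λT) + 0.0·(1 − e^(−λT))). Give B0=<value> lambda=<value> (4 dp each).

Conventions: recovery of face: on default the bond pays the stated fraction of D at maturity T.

B0=126.9786 lambda=0.0119

Apply the equity-as-call identities (strike 167.2152, horizon 3.9820 years):
d₁ = [ln(V₀/D) + (r + σ²/2)T] / (σ√T)
   = [ln(515.9945/167.2152) + (0.0572 + 0.5·0.4481²)·3.9820] / (0.4481·√3.9820)
   = [1.126815 + 0.627550] / 0.894181 = 1.961979
d₂ = d₁ − σ√T = 1.961979 − 0.894181 = 1.067798
N(d₁) = 0.975118,  N(d₂) = 0.857194,  e^(−rT) = 0.796307
E₀ = V₀·N(d₁) − D·e^(−rT)·N(d₂)
   = 515.9945·0.975118 − 167.2152·0.796307·0.857194 = 389.015906
B₀ = V₀ − E₀ = 515.9945 − 389.015906 = 126.978594
e^(−λT) = (B₀·e^(rT)/D − 0)/(1 − 0) = (126.9786·1.255797/167.2152 − 0)/1 = 0.95361749
λ = −ln(0.95361749)/3.9820 = 0.011927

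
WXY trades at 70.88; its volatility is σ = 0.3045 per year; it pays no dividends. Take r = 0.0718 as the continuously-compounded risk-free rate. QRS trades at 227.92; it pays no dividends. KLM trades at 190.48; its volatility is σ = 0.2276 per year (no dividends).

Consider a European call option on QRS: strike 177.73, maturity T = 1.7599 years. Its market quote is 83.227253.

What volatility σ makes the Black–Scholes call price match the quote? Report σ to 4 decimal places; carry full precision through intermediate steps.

At σ = 0.3738 the Black–Scholes value reproduces the quote:
σ√T = 0.3738·√1.7599 = 0.495888
d₁ = (ln(S/K) + (r+σ²/2)T) / (σ√T) = (ln(227.92/177.73) + (0.0718+0.3738²/2)·1.7599) / 0.495888 = (0.248729 + 0.249313) / 0.495888 = 1.004345
d₂ = d₁ − σ√T = 1.004345 − 0.495888 = 0.508457
e^{−rT} = 0.881297
N(d₁) = 0.842394,  N(d₂) = 0.694434
V = S·N(d₁) − K·e^{−rT}·N(d₂) = 191.998397 − 108.771143 = 83.227253 (matching the quote); vega is positive throughout, so no other σ reproduces this price

sigma = 0.3738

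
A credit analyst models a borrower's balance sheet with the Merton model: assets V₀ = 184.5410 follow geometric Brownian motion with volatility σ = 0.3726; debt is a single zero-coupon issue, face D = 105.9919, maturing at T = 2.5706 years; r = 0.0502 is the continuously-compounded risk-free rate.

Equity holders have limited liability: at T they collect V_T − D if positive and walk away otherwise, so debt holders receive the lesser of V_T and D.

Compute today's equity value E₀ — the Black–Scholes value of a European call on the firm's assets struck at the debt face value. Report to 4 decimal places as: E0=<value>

E0=96.1590

Work the structural quantities from V₀ = 184.5410 against face 105.9919:
d₁ = [ln(V₀/D) + (r + σ²/2)T] / (σ√T)
   = [ln(184.5410/105.9919) + (0.0502 + 0.5·0.3726²)·2.5706] / (0.3726·√2.5706)
   = [0.554509 + 0.307483] / 0.597393 = 1.442923
d₂ = d₁ − σ√T = 1.442923 − 0.597393 = 0.845530
N(d₁) = 0.925479,  N(d₂) = 0.801093,  e^(−rT) = 0.878935
E₀ = V₀·N(d₁) − D·e^(−rT)·N(d₂)
   = 184.5410·0.925479 − 105.9919·0.878935·0.801093 = 96.159018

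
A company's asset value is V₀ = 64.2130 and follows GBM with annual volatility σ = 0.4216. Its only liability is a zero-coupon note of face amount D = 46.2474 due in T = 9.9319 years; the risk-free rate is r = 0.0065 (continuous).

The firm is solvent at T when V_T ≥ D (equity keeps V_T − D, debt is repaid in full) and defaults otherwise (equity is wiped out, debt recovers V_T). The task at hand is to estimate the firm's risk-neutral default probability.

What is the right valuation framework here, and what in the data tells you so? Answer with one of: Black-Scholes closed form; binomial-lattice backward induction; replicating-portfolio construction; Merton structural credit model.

framework: Merton structural credit model

Key observation: assets follow a GBM and default happens iff V_T < 46.2474; valuing claims on that split (equity as a call, risky debt as the residual) is the structural model's definition.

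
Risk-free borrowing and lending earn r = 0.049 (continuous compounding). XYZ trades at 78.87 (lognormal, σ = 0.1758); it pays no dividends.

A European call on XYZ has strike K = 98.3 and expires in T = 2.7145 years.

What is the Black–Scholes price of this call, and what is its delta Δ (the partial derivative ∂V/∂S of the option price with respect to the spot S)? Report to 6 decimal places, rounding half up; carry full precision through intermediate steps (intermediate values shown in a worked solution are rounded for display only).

price = 6.325812
Δ = 0.437906

σ√T = 0.1758·√2.7145 = 0.289644
d₁ = (ln(S/K) + (r+σ²/2)T) / (σ√T) = (ln(78.87/98.3) + (0.049+0.1758²/2)·2.7145) / 0.289644 = (-0.220223 + 0.174957) / 0.289644 = -0.156281
d₂ = d₁ − σ√T = -0.156281 − 0.289644 = -0.445925
e^{−rT} = 0.875456
N(d₁) = 0.437906,  N(d₂) = 0.327826
Call price V = S·N(d₁) − K·e^{−rT}·N(d₂) = 34.537612 − 28.211801 = 6.325812
Δ = N(d₁) = 0.437906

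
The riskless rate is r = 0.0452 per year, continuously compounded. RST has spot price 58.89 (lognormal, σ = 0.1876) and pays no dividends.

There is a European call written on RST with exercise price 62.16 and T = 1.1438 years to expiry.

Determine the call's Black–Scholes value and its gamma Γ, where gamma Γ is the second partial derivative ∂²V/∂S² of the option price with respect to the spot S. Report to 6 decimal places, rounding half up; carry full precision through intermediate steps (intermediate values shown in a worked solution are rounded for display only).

price = 4.642611
Γ = 0.033632

σ√T = 0.1876·√1.1438 = 0.200636
d₁ = (ln(S/K) + (r+σ²/2)T) / (σ√T) = (ln(58.89/62.16) + (0.0452+0.1876²/2)·1.1438) / 0.200636 = (-0.054040 + 0.071827) / 0.200636 = 0.088652
d₂ = d₁ − σ√T = 0.088652 − 0.200636 = -0.111984
e^{−rT} = 0.949614
N(d₁) = 0.535321,  N(d₂) = 0.455418
Call price V = S·N(d₁) − K·e^{−rT}·N(d₂) = 31.525030 − 26.882419 = 4.642611
φ(d₁) = (1/√(2π))·e^{−d₁²/2} = 0.397378
Γ = φ(d₁) / (S·σ·√T) = 0.033632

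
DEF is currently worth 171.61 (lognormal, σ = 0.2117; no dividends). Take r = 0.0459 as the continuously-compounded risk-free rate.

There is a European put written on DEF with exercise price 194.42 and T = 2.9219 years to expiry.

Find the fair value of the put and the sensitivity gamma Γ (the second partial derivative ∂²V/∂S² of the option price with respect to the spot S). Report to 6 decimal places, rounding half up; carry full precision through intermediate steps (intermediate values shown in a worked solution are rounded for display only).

σ√T = 0.2117·√2.9219 = 0.361871
d₁ = (ln(S/K) + (r+σ²/2)T) / (σ√T) = (ln(171.61/194.42) + (0.0459+0.2117²/2)·2.9219) / 0.361871 = (-0.124796 + 0.199590) / 0.361871 = 0.206687
d₂ = d₁ − σ√T = 0.206687 − 0.361871 = -0.155183
e^{−rT} = 0.874489
N(−d₁) = 0.418127,  N(−d₂) = 0.561662
Put price V = K·e^{−rT}·N(−d₂) − S·N(−d₁) = 95.492705 − 71.754773 = 23.737931
φ(d₁) = (1/√(2π))·e^{−d₁²/2} = 0.390511
Γ = φ(d₁) / (S·σ·√T) = 0.006288

price = 23.737931
Γ = 0.006288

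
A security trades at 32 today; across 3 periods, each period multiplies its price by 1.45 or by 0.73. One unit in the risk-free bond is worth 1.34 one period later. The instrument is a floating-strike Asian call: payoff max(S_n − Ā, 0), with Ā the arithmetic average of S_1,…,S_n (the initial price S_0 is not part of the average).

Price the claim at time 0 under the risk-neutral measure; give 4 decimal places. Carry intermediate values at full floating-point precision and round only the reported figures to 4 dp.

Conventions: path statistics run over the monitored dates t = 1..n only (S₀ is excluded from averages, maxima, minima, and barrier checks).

Under the martingale measure an up-move has probability p* = 0.8472; value the claim as the probability-weighted average of per-path payoffs, discounted 3 periods at R = 1.34.
Enumerate all 2^3 = 8 price paths (U = up ×1.45, D = down ×0.73); each path with k up-moves has probability p*^k·(1−p*)^(3−k).
DDD: Ā=17.6204, payoff=0.0000, prob=0.003566
UDD: Ā=34.9995, payoff=0.0000, prob=0.019775
DUD: Ā=27.3195, payoff=0.0000, prob=0.019775
UUD: Ā=54.2648, payoff=0.0000, prob=0.109662
DDU: Ā=21.7131, payoff=3.0134, prob=0.019775
UDU: Ā=43.1288, payoff=5.9856, prob=0.109662
DUU: Ā=35.4488, payoff=13.6656, prob=0.109662
UUU: Ā=70.4120, payoff=27.1440, prob=0.608124
Price = Σ prob·payoff / R^3 = 18.721487 / 2.406104 = 7.7808

price = 7.7808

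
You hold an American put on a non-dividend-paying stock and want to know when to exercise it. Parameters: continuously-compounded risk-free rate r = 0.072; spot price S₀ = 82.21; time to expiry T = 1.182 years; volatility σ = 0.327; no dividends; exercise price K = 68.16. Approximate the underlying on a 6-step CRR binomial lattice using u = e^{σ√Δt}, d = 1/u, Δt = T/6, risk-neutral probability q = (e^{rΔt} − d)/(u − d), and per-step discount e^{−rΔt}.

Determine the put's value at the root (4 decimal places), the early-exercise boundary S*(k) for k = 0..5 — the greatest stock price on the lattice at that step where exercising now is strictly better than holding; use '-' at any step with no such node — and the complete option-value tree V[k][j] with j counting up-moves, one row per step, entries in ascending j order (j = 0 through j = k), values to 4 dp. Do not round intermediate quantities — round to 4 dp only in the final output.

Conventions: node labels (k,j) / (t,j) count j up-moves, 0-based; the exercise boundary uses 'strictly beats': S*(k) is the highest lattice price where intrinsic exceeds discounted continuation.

Δt=0.19700  u=1.15620  d=0.86490  q=0.51282  discount=0.98592
step 6 (expiry): payoffs max(K−S,0) = 33.7465 22.1561 6.6622 0.0000 0.0000 0.0000 0.0000
step 5: (k=5,j=0): S=39.7889, K−S=28.3711, hold=27.4112 ⇒ V=28.3711 exercise | (k=5,j=1): S=53.1896, K−S=14.9704, hold=14.0104 ⇒ V=14.9704 exercise | (k=5,j=2): S=71.1037, K−S=0.0000, hold=3.2000 ⇒ V=3.2000 continue | (k=5,j=3): S=95.0511, K−S=0.0000, hold=0.0000 ⇒ V=0.0000 continue | (k=5,j=4): S=127.0640, K−S=0.0000, hold=0.0000 ⇒ V=0.0000 continue | (k=5,j=5): S=169.8586, K−S=0.0000, hold=0.0000 ⇒ V=0.0000 continue  boundary S*=53.1896
step 4: (k=4,j=0): S=46.0039, K−S=22.1561, hold=21.1962 ⇒ V=22.1561 exercise | (k=4,j=1): S=61.4978, K−S=6.6622, hold=8.8085 ⇒ V=8.8085 continue | (k=4,j=2): S=82.2100, K−S=0.0000, hold=1.5370 ⇒ V=1.5370 continue | (k=4,j=3): S=109.8980, K−S=0.0000, hold=0.0000 ⇒ V=0.0000 continue | (k=4,j=4): S=146.9112, K−S=0.0000, hold=0.0000 ⇒ V=0.0000 continue  boundary S*=46.0039
step 3: (k=3,j=0): S=53.1896, K−S=14.9704, hold=15.0956 ⇒ V=15.0956 continue | (k=3,j=1): S=71.1037, K−S=0.0000, hold=5.0080 ⇒ V=5.0080 continue | (k=3,j=2): S=95.0511, K−S=0.0000, hold=0.7383 ⇒ V=0.7383 continue | (k=3,j=3): S=127.0640, K−S=0.0000, hold=0.0000 ⇒ V=0.0000 continue  boundary S*=-
step 2: (k=2,j=0): S=61.4978, K−S=6.6622, hold=9.7827 ⇒ V=9.7827 continue | (k=2,j=1): S=82.2100, K−S=0.0000, hold=2.7787 ⇒ V=2.7787 continue | (k=2,j=2): S=109.8980, K−S=0.0000, hold=0.3546 ⇒ V=0.3546 continue  boundary S*=-
step 1: (k=1,j=0): S=71.1037, K−S=0.0000, hold=6.1037 ⇒ V=6.1037 continue | (k=1,j=1): S=95.0511, K−S=0.0000, hold=1.5140 ⇒ V=1.5140 continue  boundary S*=-
step 0: (k=0,j=0): S=82.2100, K−S=0.0000, hold=3.6972 ⇒ V=3.6972 continue  boundary S*=-

price = 3.6972
boundary = - - - - 46.0039 53.1896
tree:
3.6972
6.1037 1.5140
9.7827 2.7787 0.3546
15.0956 5.0080 0.7383 0.0000
22.1561 8.8085 1.5370 0.0000 0.0000
28.3711 14.9704 3.2000 0.0000 0.0000 0.0000
33.7465 22.1561 6.6622 0.0000 0.0000 0.0000 0.0000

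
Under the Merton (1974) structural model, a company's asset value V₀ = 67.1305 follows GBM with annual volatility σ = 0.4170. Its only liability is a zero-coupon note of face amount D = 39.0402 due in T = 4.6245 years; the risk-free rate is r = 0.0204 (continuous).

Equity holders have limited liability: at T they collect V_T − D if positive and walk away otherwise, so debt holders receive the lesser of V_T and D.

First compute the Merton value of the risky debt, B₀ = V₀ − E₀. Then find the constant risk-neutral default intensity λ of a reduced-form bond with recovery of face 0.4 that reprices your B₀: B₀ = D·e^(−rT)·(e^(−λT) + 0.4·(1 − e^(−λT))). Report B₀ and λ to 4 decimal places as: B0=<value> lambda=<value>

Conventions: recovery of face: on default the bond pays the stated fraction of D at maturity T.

B0=29.7098 lambda=0.0689

Equity is a call on the firm's assets struck at D = 39.0402:
d₁ = [ln(V₀/D) + (r + σ²/2)T] / (σ√T)
   = [ln(67.1305/39.0402) + (0.0204 + 0.5·0.4170²)·4.6245] / (0.4170·√4.6245)
   = [0.542047 + 0.496415] / 0.896744 = 1.158035
d₂ = d₁ − σ√T = 1.158035 − 0.896744 = 0.261291
N(d₁) = 0.876575,  N(d₂) = 0.603066,  e^(−rT) = 0.909974
E₀ = V₀·N(d₁) − D·e^(−rT)·N(d₂)
   = 67.1305·0.876575 − 39.0402·0.909974·0.603066 = 37.420677
B₀ = V₀ − E₀ = 67.1305 − 37.420677 = 29.709823
e^(−λT) = (B₀·e^(rT)/D − 0.4)/(1 − 0.4) = (29.7098·1.098933/39.0402 − 0.4)/0.6 = 0.72715656
λ = −ln(0.72715656)/4.6245 = 0.068897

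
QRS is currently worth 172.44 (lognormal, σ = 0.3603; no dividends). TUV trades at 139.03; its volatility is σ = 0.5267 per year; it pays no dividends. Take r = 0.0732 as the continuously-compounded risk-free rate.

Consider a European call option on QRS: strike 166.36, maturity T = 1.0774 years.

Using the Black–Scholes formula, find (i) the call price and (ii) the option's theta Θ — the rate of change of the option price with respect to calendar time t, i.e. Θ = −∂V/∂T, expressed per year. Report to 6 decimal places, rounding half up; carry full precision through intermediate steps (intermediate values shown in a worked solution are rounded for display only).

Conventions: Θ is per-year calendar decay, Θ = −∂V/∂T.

σ√T = 0.3603·√1.0774 = 0.373984
d₁ = (ln(S/K) + (r+σ²/2)T) / (σ√T) = (ln(172.44/166.36) + (0.0732+0.3603²/2)·1.0774) / 0.373984 = (0.035895 + 0.148798) / 0.373984 = 0.493853
d₂ = d₁ − σ√T = 0.493853 − 0.373984 = 0.119869
e^{−rT} = 0.924164
N(d₁) = 0.689295,  N(d₂) = 0.547706
Call price V = S·N(d₁) − K·e^{−rT}·N(d₂) = 118.862004 − 84.206545 = 34.655459
φ(d₁) = (1/√(2π))·e^{−d₁²/2} = 0.353142
Θ = −S·φ(d₁)·σ/(2√T) − r·K·e^{−rT}·N(d₂) = −10.568996 − 6.163919 = -16.732915

price = 34.655459
Θ = -16.732915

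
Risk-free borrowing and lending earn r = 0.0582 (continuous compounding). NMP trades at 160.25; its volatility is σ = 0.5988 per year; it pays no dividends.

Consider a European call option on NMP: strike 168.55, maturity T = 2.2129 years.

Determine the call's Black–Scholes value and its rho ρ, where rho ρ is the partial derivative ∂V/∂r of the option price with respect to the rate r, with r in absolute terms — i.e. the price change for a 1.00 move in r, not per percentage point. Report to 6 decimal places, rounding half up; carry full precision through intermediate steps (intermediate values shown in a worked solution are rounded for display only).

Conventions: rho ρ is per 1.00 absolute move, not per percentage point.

price = 59.269000
ρ = 118.167547

σ√T = 0.5988·√2.2129 = 0.890764
d₁ = (ln(S/K) + (r+σ²/2)T) / (σ√T) = (ln(160.25/168.55) + (0.0582+0.5988²/2)·2.2129) / 0.890764 = (-0.050497 + 0.525521) / 0.890764 = 0.533277
d₂ = d₁ − σ√T = 0.533277 − 0.890764 = -0.357487
e^{−rT} = 0.879158
N(d₁) = 0.703079,  N(d₂) = 0.360364
Call price V = S·N(d₁) − K·e^{−rT}·N(d₂) = 112.668407 − 53.399407 = 59.269000
ρ = K·T·e^{−rT}·N(d₂) = 118.167547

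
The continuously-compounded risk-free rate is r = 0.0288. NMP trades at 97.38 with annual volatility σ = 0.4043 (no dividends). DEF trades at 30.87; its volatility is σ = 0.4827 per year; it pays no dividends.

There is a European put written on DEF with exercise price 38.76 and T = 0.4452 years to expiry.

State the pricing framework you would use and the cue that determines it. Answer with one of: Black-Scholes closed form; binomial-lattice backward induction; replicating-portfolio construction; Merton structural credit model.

framework: Black-Scholes closed form

Key observation: with DEF following a GBM at constant σ and r, the European put struck at 38.76 prices in closed form — nothing here needs a stepwise model or a balance sheet.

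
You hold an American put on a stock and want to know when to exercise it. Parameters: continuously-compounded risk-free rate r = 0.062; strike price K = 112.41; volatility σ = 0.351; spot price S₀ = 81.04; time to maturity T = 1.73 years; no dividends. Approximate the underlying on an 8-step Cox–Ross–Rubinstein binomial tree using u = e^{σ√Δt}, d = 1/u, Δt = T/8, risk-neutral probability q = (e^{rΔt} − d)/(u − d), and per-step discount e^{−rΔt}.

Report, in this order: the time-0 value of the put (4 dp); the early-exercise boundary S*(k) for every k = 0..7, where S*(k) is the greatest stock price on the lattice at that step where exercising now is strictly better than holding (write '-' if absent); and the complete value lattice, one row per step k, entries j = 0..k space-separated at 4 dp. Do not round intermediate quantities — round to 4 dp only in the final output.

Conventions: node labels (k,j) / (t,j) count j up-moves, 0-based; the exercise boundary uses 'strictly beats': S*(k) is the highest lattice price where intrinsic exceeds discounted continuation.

params: Δt=0.21625 u=1.17730 d=0.84940 q=0.50045 e^(-rΔt)=0.98668
t_8 payoffs: 90.4517 81.9749 70.2258 53.9412 31.3700 0.0855 0.0000 0.0000 0.0000
t_7: node(7,0) S=25.8516 payoff=86.5584 vs cont=85.0613 → 86.5584 [stop]  node(7,1) S=35.8313 payoff=76.5787 vs cont=75.0817 → 76.5787 [stop]  node(7,2) S=49.6635 payoff=62.7465 vs cont=61.2495 → 62.7465 [stop]  node(7,3) S=68.8354 payoff=43.5746 vs cont=42.0775 → 43.5746 [stop]  node(7,4) S=95.4085 payoff=17.0015 vs cont=15.5045 → 17.0015 [stop]  node(7,5) S=132.2397 payoff=0.0000 vs cont=0.0422 → 0.0422 [wait]  node(7,6) S=183.2892 payoff=0.0000 vs cont=0.0000 → 0.0000 [wait]  node(7,7) S=254.0456 payoff=0.0000 vs cont=0.0000 → 0.0000 [wait]  ⇒ S*(7)=95.4085
t_6: node(6,0) S=30.4351 payoff=81.9749 vs cont=80.4778 → 81.9749 [stop]  node(6,1) S=42.1842 payoff=70.2258 vs cont=68.7287 → 70.2258 [stop]  node(6,2) S=58.4688 payoff=53.9412 vs cont=52.4441 → 53.9412 [stop]  node(6,3) S=81.0400 payoff=31.3700 vs cont=29.8729 → 31.3700 [stop]  node(6,4) S=112.3245 payoff=0.0855 vs cont=8.4008 → 8.4008 [wait]  node(6,5) S=155.6859 payoff=0.0000 vs cont=0.0208 → 0.0208 [wait]  node(6,6) S=215.7865 payoff=0.0000 vs cont=0.0000 → 0.0000 [wait]  ⇒ S*(6)=81.0400
t_5: node(5,0) S=35.8313 payoff=76.5787 vs cont=75.0817 → 76.5787 [stop]  node(5,1) S=49.6635 payoff=62.7465 vs cont=61.2495 → 62.7465 [stop]  node(5,2) S=68.8354 payoff=43.5746 vs cont=42.0775 → 43.5746 [stop]  node(5,3) S=95.4085 payoff=17.0015 vs cont=19.6104 → 19.6104 [wait]  node(5,4) S=132.2397 payoff=0.0000 vs cont=4.1510 → 4.1510 [wait]  node(5,5) S=183.2892 payoff=0.0000 vs cont=0.0102 → 0.0102 [wait]  ⇒ S*(5)=68.8354
t_4: node(4,0) S=42.1842 payoff=70.2258 vs cont=68.7287 → 70.2258 [stop]  node(4,1) S=58.4688 payoff=53.9412 vs cont=52.4441 → 53.9412 [stop]  node(4,2) S=81.0400 payoff=31.3700 vs cont=31.1611 → 31.3700 [stop]  node(4,3) S=112.3245 payoff=0.0855 vs cont=11.7157 → 11.7157 [wait]  node(4,4) S=155.6859 payoff=0.0000 vs cont=2.0511 → 2.0511 [wait]  ⇒ S*(4)=81.0400
t_3: node(3,0) S=49.6635 payoff=62.7465 vs cont=61.2495 → 62.7465 [stop]  node(3,1) S=68.8354 payoff=43.5746 vs cont=42.0775 → 43.5746 [stop]  node(3,2) S=95.4085 payoff=17.0015 vs cont=21.2472 → 21.2472 [wait]  node(3,3) S=132.2397 payoff=0.0000 vs cont=6.7874 → 6.7874 [wait]  ⇒ S*(3)=68.8354
t_2: node(2,0) S=58.4688 payoff=53.9412 vs cont=52.4441 → 53.9412 [stop]  node(2,1) S=81.0400 payoff=31.3700 vs cont=31.9694 → 31.9694 [wait]  node(2,2) S=112.3245 payoff=0.0855 vs cont=13.8242 → 13.8242 [wait]  ⇒ S*(2)=58.4688
t_1: node(1,0) S=68.8354 payoff=43.5746 vs cont=42.3735 → 43.5746 [stop]  node(1,1) S=95.4085 payoff=17.0015 vs cont=22.5838 → 22.5838 [wait]  ⇒ S*(1)=68.8354
t_0: node(0,0) S=81.0400 payoff=31.3700 vs cont=32.6294 → 32.6294 [wait]  ⇒ S*(0)=-

price = 32.6294
boundary = - 68.8354 58.4688 68.8354 81.0400 68.8354 81.0400 95.4085
tree:
32.6294
43.5746 22.5838
53.9412 31.9694 13.8242
62.7465 43.5746 21.2472 6.7874
70.2258 53.9412 31.3700 11.7157 2.0511
76.5787 62.7465 43.5746 19.6104 4.1510 0.0102
81.9749 70.2258 53.9412 31.3700 8.4008 0.0208 0.0000
86.5584 76.5787 62.7465 43.5746 17.0015 0.0422 0.0000 0.0000
90.4517 81.9749 70.2258 53.9412 31.3700 0.0855 0.0000 0.0000 0.0000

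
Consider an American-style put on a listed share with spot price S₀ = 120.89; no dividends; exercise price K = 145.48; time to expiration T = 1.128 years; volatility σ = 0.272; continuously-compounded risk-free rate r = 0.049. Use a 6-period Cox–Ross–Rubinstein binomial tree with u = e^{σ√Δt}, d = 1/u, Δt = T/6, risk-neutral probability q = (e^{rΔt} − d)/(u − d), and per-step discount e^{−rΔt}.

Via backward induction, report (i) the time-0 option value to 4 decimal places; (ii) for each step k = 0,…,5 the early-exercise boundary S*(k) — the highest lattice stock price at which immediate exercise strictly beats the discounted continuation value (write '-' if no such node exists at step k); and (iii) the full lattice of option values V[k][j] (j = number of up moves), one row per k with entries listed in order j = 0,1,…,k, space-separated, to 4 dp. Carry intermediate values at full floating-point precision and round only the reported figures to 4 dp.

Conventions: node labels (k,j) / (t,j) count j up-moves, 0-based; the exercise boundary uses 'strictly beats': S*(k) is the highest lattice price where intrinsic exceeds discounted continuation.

price = 27.0632
boundary = - 107.4413 95.4887 107.4413 120.8900 107.4413
tree:
27.0632
38.0387 16.9966
49.9913 25.9927 8.6512
60.6141 38.0387 14.8769 2.8194
70.0552 49.9913 24.5900 5.8035 0.0000
78.4461 60.6141 38.0387 11.9461 0.0000 0.0000
85.9034 70.0552 49.9913 24.5900 0.0000 0.0000 0.0000

Δt=0.18800  u=1.12517  d=0.88875  q=0.50969  discount=0.99083
step 6 (expiry): payoffs max(K−S,0) = 85.9034 70.0552 49.9913 24.5900 0.0000 0.0000 0.0000
step 5: (k=5,j=0): S=67.0339, K−S=78.4461, hold=77.1120 ⇒ V=78.4461 exercise | (k=5,j=1): S=84.8659, K−S=60.6141, hold=59.2801 ⇒ V=60.6141 exercise | (k=5,j=2): S=107.4413, K−S=38.0387, hold=36.7047 ⇒ V=38.0387 exercise | (k=5,j=3): S=136.0221, K−S=9.4579, hold=11.9461 ⇒ V=11.9461 continue | (k=5,j=4): S=172.2058, K−S=0.0000, hold=0.0000 ⇒ V=0.0000 continue | (k=5,j=5): S=218.0148, K−S=0.0000, hold=0.0000 ⇒ V=0.0000 continue  boundary S*=107.4413
step 4: (k=4,j=0): S=75.4248, K−S=70.0552, hold=68.7212 ⇒ V=70.0552 exercise | (k=4,j=1): S=95.4887, K−S=49.9913, hold=48.6573 ⇒ V=49.9913 exercise | (k=4,j=2): S=120.8900, K−S=24.5900, hold=24.5126 ⇒ V=24.5900 exercise | (k=4,j=3): S=153.0483, K−S=0.0000, hold=5.8035 ⇒ V=5.8035 continue | (k=4,j=4): S=193.7612, K−S=0.0000, hold=0.0000 ⇒ V=0.0000 continue  boundary S*=120.8900
step 3: (k=3,j=0): S=84.8659, K−S=60.6141, hold=59.2801 ⇒ V=60.6141 exercise | (k=3,j=1): S=107.4413, K−S=38.0387, hold=36.7047 ⇒ V=38.0387 exercise | (k=3,j=2): S=136.0221, K−S=9.4579, hold=14.8769 ⇒ V=14.8769 continue | (k=3,j=3): S=172.2058, K−S=0.0000, hold=2.8194 ⇒ V=2.8194 continue  boundary S*=107.4413
step 2: (k=2,j=0): S=95.4887, K−S=49.9913, hold=48.6573 ⇒ V=49.9913 exercise | (k=2,j=1): S=120.8900, K−S=24.5900, hold=25.9927 ⇒ V=25.9927 continue | (k=2,j=2): S=153.0483, K−S=0.0000, hold=8.6512 ⇒ V=8.6512 continue  boundary S*=95.4887
step 1: (k=1,j=0): S=107.4413, K−S=38.0387, hold=37.4131 ⇒ V=38.0387 exercise | (k=1,j=1): S=136.0221, K−S=9.4579, hold=16.9966 ⇒ V=16.9966 continue  boundary S*=107.4413
step 0: (k=0,j=0): S=120.8900, K−S=24.5900, hold=27.0632 ⇒ V=27.0632 continue  boundary S*=-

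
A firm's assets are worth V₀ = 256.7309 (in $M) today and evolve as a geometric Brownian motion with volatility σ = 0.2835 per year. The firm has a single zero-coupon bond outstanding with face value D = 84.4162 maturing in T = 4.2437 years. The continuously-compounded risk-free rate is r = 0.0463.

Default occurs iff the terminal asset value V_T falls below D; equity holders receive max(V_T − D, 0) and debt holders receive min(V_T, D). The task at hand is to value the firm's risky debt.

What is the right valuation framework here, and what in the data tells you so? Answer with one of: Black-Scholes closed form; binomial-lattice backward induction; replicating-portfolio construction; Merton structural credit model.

framework: Merton structural credit model

Key observation: with the firm-asset dynamics (V₀ = 256.7309) and a single zero-coupon liability of face 84.4162 given, debt value, spread, and default probability all derive from the option view of the balance sheet.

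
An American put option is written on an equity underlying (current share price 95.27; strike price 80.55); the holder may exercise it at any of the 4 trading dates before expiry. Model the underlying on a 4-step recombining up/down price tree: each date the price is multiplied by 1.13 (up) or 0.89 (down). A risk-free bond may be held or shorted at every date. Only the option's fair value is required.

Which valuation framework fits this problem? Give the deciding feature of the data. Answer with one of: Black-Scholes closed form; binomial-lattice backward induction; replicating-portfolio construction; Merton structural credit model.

Key observation: early exercise of the strike-80.55 put must be checked at each of the 4 dates (spot 95.27), which forces a node-by-node comparison of intrinsic and continuation value backward from expiry.

framework: binomial-lattice backward induction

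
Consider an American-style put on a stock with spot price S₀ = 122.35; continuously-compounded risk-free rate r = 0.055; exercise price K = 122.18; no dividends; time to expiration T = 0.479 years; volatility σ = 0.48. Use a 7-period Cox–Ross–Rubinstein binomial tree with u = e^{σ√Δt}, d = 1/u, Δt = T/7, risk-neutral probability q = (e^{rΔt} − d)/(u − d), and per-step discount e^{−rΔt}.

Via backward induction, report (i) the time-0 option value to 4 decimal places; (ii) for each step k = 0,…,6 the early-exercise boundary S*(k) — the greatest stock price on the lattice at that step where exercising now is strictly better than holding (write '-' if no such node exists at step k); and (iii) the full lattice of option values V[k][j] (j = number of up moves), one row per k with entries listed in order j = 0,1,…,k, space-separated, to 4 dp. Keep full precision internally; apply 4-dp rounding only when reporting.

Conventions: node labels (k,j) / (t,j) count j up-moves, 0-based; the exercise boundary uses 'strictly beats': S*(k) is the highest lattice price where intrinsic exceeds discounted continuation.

Δt=0.06843  u=1.13379  d=0.88200  q=0.48363  discount=0.99624
step 7 (expiry): payoffs max(K−S,0) = 71.3774 56.8747 38.2319 14.2672 0.0000 0.0000 0.0000 0.0000
step 6: (k=6,j=0): S=57.5993, K−S=64.5807, hold=64.1217 ⇒ V=64.5807 exercise | (k=6,j=1): S=74.0422, K−S=48.1378, hold=47.6788 ⇒ V=48.1378 exercise | (k=6,j=2): S=95.1791, K−S=27.0009, hold=26.5419 ⇒ V=27.0009 exercise | (k=6,j=3): S=122.3500, K−S=0.0000, hold=7.3395 ⇒ V=7.3395 continue | (k=6,j=4): S=157.2773, K−S=0.0000, hold=0.0000 ⇒ V=0.0000 continue | (k=6,j=5): S=202.1754, K−S=0.0000, hold=0.0000 ⇒ V=0.0000 continue | (k=6,j=6): S=259.8906, K−S=0.0000, hold=0.0000 ⇒ V=0.0000 continue  boundary S*=95.1791
step 5: (k=5,j=0): S=65.3053, K−S=56.8747, hold=56.4157 ⇒ V=56.8747 exercise | (k=5,j=1): S=83.9481, K−S=38.2319, hold=37.7730 ⇒ V=38.2319 exercise | (k=5,j=2): S=107.9128, K−S=14.2672, hold=17.4264 ⇒ V=17.4264 continue | (k=5,j=3): S=138.7187, K−S=0.0000, hold=3.7757 ⇒ V=3.7757 continue | (k=5,j=4): S=178.3189, K−S=0.0000, hold=0.0000 ⇒ V=0.0000 continue | (k=5,j=5): S=229.2237, K−S=0.0000, hold=0.0000 ⇒ V=0.0000 continue  boundary S*=83.9481
step 4: (k=4,j=0): S=74.0422, K−S=48.1378, hold=47.6788 ⇒ V=48.1378 exercise | (k=4,j=1): S=95.1791, K−S=27.0009, hold=28.0640 ⇒ V=28.0640 continue | (k=4,j=2): S=122.3500, K−S=0.0000, hold=10.7839 ⇒ V=10.7839 continue | (k=4,j=3): S=157.2773, K−S=0.0000, hold=1.9424 ⇒ V=1.9424 continue | (k=4,j=4): S=202.1754, K−S=0.0000, hold=0.0000 ⇒ V=0.0000 continue  boundary S*=74.0422
step 3: (k=3,j=0): S=83.9481, K−S=38.2319, hold=38.2852 ⇒ V=38.2852 continue | (k=3,j=1): S=107.9128, K−S=14.2672, hold=19.6329 ⇒ V=19.6329 continue | (k=3,j=2): S=138.7187, K−S=0.0000, hold=6.4835 ⇒ V=6.4835 continue | (k=3,j=3): S=178.3189, K−S=0.0000, hold=0.9992 ⇒ V=0.9992 continue  boundary S*=-
step 2: (k=2,j=0): S=95.1791, K−S=27.0009, hold=29.1545 ⇒ V=29.1545 continue | (k=2,j=1): S=122.3500, K−S=0.0000, hold=13.2236 ⇒ V=13.2236 continue | (k=2,j=2): S=157.2773, K−S=0.0000, hold=3.8167 ⇒ V=3.8167 continue  boundary S*=-
step 1: (k=1,j=0): S=107.9128, K−S=14.2672, hold=21.3693 ⇒ V=21.3693 continue | (k=1,j=1): S=138.7187, K−S=0.0000, hold=8.6416 ⇒ V=8.6416 continue  boundary S*=-
step 0: (k=0,j=0): S=122.3500, K−S=0.0000, hold=15.1567 ⇒ V=15.1567 continue  boundary S*=-

price = 15.1567
boundary = - - - - 74.0422 83.9481 95.1791
tree:
15.1567
21.3693 8.6416
29.1545 13.2236 3.8167
38.2852 19.6329 6.4835 0.9992
48.1378 28.0640 10.7839 1.9424 0.0000
56.8747 38.2319 17.4264 3.7757 0.0000 0.0000
64.5807 48.1378 27.0009 7.3395 0.0000 0.0000 0.0000
71.3774 56.8747 38.2319 14.2672 0.0000 0.0000 0.0000 0.0000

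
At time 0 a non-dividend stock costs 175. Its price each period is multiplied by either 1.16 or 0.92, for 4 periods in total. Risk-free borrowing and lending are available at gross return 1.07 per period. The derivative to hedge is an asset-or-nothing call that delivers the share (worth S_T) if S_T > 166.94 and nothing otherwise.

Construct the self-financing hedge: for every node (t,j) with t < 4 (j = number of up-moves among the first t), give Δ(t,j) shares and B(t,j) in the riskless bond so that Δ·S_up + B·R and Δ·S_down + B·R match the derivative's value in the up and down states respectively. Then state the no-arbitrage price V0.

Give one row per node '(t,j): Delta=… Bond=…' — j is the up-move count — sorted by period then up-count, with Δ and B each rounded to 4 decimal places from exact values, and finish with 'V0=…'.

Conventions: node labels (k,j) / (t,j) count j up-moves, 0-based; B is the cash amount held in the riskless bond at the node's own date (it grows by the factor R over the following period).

Arbitrage-free pricing uses the up-move probability p* = (R−d)/(u−d) = 0.6250, discounting each step at R = 1.07.
Expiry values: V(4,0)=0.0000, V(4,1)=0.0000, V(4,2)=199.3103, V(4,3)=251.3043, V(4,4)=316.8619
(3,0): S=136.2704. Δ = (V_up−V_dn)/(S_up−S_dn) = (0.0000−0.0000)/(158.0737−125.3688) = 0.0000. V = [p*·0.0000 + (1−p*)·0.0000]/1.07 = 0.0000. B = V − Δ·S = 0.0000.
(3,1): S=171.8192. Δ = (V_up−V_dn)/(S_up−S_dn) = (199.3103−0.0000)/(199.3103−158.0737) = 4.8333. V = [p*·199.3103 + (1−p*)·0.0000]/1.07 = 116.4196. B = V − Δ·S = -714.0399.
(3,2): S=216.6416. Δ = (V_up−V_dn)/(S_up−S_dn) = (251.3043−199.3103)/(251.3043−199.3103) = 1.0000. V = [p*·251.3043 + (1−p*)·199.3103]/1.07 = 216.6416. B = V − Δ·S = 0.0000.
(3,3): S=273.1568. Δ = (V_up−V_dn)/(S_up−S_dn) = (316.8619−251.3043)/(316.8619−251.3043) = 1.0000. V = [p*·316.8619 + (1−p*)·251.3043]/1.07 = 273.1568. B = V − Δ·S = 0.0000.
(2,0): S=148.1200. Δ = (V_up−V_dn)/(S_up−S_dn) = (116.4196−0.0000)/(171.8192−136.2704) = 3.2749. V = [p*·116.4196 + (1−p*)·0.0000]/1.07 = 68.0021. B = V − Δ·S = -417.0794.
(2,1): S=186.7600. Δ = (V_up−V_dn)/(S_up−S_dn) = (216.6416−116.4196)/(216.6416−171.8192) = 2.2360. V = [p*·216.6416 + (1−p*)·116.4196]/1.07 = 167.3442. B = V − Δ·S = -250.2476.
(2,2): S=235.4800. Δ = (V_up−V_dn)/(S_up−S_dn) = (273.1568−216.6416)/(273.1568−216.6416) = 1.0000. V = [p*·273.1568 + (1−p*)·216.6416]/1.07 = 235.4800. B = V − Δ·S = 0.0000.
(1,0): S=161.0000. Δ = (V_up−V_dn)/(S_up−S_dn) = (167.3442−68.0021)/(186.7600−148.1200) = 2.5710. V = [p*·167.3442 + (1−p*)·68.0021]/1.07 = 121.5803. B = V − Δ·S = -292.3454.
(1,1): S=203.0000. Δ = (V_up−V_dn)/(S_up−S_dn) = (235.4800−167.3442)/(235.4800−186.7600) = 1.3985. V = [p*·235.4800 + (1−p*)·167.3442]/1.07 = 196.1954. B = V − Δ·S = -87.7036.
(0,0): S=175.0000. Δ = (V_up−V_dn)/(S_up−S_dn) = (196.1954−121.5803)/(203.0000−161.0000) = 1.7766. V = [p*·196.1954 + (1−p*)·121.5803]/1.07 = 157.2100. B = V − Δ·S = -153.6862.
Verification: the root portfolio costs Δ(0,0)·S0 + B(0,0) = 157.2100, matching V0.

(0,0): Delta=1.7766 Bond=-153.6862
(1,0): Delta=2.5710 Bond=-292.3454
(1,1): Delta=1.3985 Bond=-87.7036
(2,0): Delta=3.2749 Bond=-417.0794
(2,1): Delta=2.2360 Bond=-250.2476
(2,2): Delta=1.0000 Bond=0.0000
(3,0): Delta=0.0000 Bond=0.0000
(3,1): Delta=4.8333 Bond=-714.0399
(3,2): Delta=1.0000 Bond=0.0000
(3,3): Delta=1.0000 Bond=0.0000
V0=157.2100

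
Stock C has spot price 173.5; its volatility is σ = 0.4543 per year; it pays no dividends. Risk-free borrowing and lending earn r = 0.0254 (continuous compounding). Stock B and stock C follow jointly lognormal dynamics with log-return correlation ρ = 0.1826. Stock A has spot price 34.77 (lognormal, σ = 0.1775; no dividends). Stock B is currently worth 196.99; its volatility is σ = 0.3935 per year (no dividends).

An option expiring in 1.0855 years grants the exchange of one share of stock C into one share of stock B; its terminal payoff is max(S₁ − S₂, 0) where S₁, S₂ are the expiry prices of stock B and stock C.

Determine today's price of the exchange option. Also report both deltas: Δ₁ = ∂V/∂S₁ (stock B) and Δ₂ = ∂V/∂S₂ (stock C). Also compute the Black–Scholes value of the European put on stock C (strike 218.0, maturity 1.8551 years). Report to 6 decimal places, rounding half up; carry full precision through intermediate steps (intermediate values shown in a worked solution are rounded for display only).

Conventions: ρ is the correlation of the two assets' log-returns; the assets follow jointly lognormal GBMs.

σ_eff = √(σ₁² + σ₂² − 2ρσ₁σ₂) = √(0.3935² + 0.4543² − 2·0.1826·0.3935·0.4543) = 0.544008
d₁ = (ln(S₁/S₂) + (q₂ − q₁ + σ_eff²/2)T) / (σ_eff√T) = (ln(196.99/173.5) + (0.0 − 0.0 + 0.147973)·1.0855) / 0.566788 = 0.507420
d₂ = d₁ − σ_eff√T = 0.507420 − 0.566788 = -0.059368
N(d₁) = 0.694070,  N(d₂) = 0.476330
V = S₁·e^{−q₁T}·N(d₁) − S₂·e^{−q₂T}·N(d₂) = 136.724846 − 82.643200 = 54.081646
Δ₁ = e^{−q₁T}·N(d₁) = 0.694070;  Δ₂ = −e^{−q₂T}·N(d₂) = -0.476330
[vanilla: stock C put K=218.0]
σ√T = 0.4543·√1.8551 = 0.618766
d₁ = (ln(S/K) + (r+σ²/2)T) / (σ√T) = (ln(173.5/218.0) + (0.0254+0.4543²/2)·1.8551) / 0.618766 = (-0.228317 + 0.238555) / 0.618766 = 0.016545
d₂ = d₁ − σ√T = 0.016545 − 0.618766 = -0.602221
e^{−rT} = 0.953973
N(−d₁) = 0.493400,  N(−d₂) = 0.726486
price = K·e^{−rT}·N(−d₂) − S·N(−d₁) = 151.084595 − 85.604839 = 65.479756

exchange price = 54.081646
Δ1 = 0.694070
Δ2 = -0.476330
price(stock C put K=218.0) = 65.479756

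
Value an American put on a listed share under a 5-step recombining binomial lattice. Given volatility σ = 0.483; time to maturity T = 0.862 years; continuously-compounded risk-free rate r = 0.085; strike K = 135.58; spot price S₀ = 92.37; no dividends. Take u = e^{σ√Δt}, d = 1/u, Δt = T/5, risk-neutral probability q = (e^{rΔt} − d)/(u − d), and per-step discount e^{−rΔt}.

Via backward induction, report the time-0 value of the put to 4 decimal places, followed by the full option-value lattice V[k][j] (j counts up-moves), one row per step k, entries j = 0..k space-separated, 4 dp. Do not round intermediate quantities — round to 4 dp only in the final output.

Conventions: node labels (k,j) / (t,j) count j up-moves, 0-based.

Δt=0.17240  u=1.22207  d=0.81828  q=0.48659  discount=0.98545
step 5 (expiry): payoffs max(K−S,0) = 101.6918 84.9694 59.9952 22.6973 0.0000 0.0000
k=4: (k=4,j=0): S=41.4138, K−S=94.1662, hold=92.1939 ⇒ V=94.1662 exercise | (k=4,j=1): S=61.8498, K−S=73.7302, hold=71.7579 ⇒ V=73.7302 exercise | (k=4,j=2): S=92.3700, K−S=43.2100, hold=41.2377 ⇒ V=43.2100 exercise | (k=4,j=3): S=137.9506, K−S=0.0000, hold=11.4835 ⇒ V=11.4835 continue | (k=4,j=4): S=206.0233, K−S=0.0000, hold=0.0000 ⇒ V=0.0000 continue
k=3: (k=3,j=0): S=50.6106, K−S=84.9694, hold=82.9971 ⇒ V=84.9694 exercise | (k=3,j=1): S=75.5848, K−S=59.9952, hold=58.0229 ⇒ V=59.9952 exercise | (k=3,j=2): S=112.8827, K−S=22.6973, hold=27.3682 ⇒ V=27.3682 continue | (k=3,j=3): S=168.5854, K−S=0.0000, hold=5.8100 ⇒ V=5.8100 continue
k=2: (k=2,j=0): S=61.8498, K−S=73.7302, hold=71.7579 ⇒ V=73.7302 exercise | (k=2,j=1): S=92.3700, K−S=43.2100, hold=43.4775 ⇒ V=43.4775 continue | (k=2,j=2): S=137.9506, K−S=0.0000, hold=16.6327 ⇒ V=16.6327 continue
k=1: (k=1,j=0): S=75.5848, K−S=59.9952, hold=58.1511 ⇒ V=59.9952 exercise | (k=1,j=1): S=112.8827, K−S=22.6973, hold=29.9726 ⇒ V=29.9726 continue
k=0: (k=0,j=0): S=92.3700, K−S=43.2100, hold=44.7263 ⇒ V=44.7263 continue

price = 44.7263
tree:
44.7263
59.9952 29.9726
73.7302 43.4775 16.6327
84.9694 59.9952 27.3682 5.8100
94.1662 73.7302 43.2100 11.4835 0.0000
101.6918 84.9694 59.9952 22.6973 0.0000 0.0000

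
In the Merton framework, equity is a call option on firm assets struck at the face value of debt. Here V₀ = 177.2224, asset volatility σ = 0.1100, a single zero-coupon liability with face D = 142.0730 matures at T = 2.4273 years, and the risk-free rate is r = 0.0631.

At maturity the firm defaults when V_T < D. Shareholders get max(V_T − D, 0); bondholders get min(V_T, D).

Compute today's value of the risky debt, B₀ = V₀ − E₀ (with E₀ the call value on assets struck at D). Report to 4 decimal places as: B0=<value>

With assets at 177.2224 and a single debt payment of 142.0730 at 2.4273 years:
d₁ = [ln(V₀/D) + (r + σ²/2)T] / (σ√T)
   = [ln(177.2224/142.0730) + (0.0631 + 0.5·0.1100²)·2.4273] / (0.1100·√2.4273)
   = [0.221064 + 0.167848] / 0.171378 = 2.269328
d₂ = d₁ − σ√T = 2.269328 − 0.171378 = 2.097950
N(d₁) = 0.988376,  N(d₂) = 0.982045,  e^(−rT) = 0.857990
E₀ = V₀·N(d₁) − D·e^(−rT)·N(d₂)
   = 177.2224·0.988376 − 142.0730·0.857990·0.982045 = 55.453731
B₀ = V₀ − E₀ = 177.2224 − 55.453731 = 121.768669

B0=121.7687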